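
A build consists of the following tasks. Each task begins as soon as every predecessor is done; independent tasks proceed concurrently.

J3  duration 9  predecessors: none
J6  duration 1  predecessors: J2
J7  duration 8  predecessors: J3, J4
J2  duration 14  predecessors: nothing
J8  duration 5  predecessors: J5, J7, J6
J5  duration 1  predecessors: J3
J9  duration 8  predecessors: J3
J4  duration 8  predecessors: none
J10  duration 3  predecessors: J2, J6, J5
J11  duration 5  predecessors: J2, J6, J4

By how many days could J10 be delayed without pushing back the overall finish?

The longest chain is J3→J7→J8 = 9+8+5 = 22; overall finish 22 days.
J10 finishes as early as 18 and must finish by 22.
So J10 can slip 22 − 18 = 4 days.

4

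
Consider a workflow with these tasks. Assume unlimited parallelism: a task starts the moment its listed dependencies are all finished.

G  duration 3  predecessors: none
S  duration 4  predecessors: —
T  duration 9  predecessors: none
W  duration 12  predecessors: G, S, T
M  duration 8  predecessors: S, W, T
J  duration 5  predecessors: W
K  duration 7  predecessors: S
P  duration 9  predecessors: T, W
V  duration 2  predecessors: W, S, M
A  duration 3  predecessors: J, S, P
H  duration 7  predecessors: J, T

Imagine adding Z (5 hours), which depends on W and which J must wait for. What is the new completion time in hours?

38

Originally the job takes 33 hours.
With Z inserted, J now waits for max(W, Z).
New critical path: T→W→Z→J→H = 9+12+5+5+7 = 38 ⇒ 38 hours.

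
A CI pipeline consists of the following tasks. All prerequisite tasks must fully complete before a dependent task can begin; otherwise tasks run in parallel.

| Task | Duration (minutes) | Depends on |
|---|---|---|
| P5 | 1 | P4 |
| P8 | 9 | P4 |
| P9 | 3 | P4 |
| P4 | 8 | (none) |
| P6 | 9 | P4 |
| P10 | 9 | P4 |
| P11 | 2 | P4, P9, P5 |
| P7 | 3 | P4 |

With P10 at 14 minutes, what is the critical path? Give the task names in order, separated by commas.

P4, P10

Critical path before the change: P4→P10 = 8+9 = 17 giving 17 minutes.
P10 is on the critical path; changing it to 14 makes that path 22 minutes.
That remains the longest chain; total 22 minutes.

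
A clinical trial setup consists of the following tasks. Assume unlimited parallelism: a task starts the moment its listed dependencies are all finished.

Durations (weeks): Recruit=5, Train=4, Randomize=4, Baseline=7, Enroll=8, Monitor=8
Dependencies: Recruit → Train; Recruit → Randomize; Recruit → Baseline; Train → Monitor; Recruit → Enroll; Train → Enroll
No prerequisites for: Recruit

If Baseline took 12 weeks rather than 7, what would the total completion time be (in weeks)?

The binding path is Recruit→Train→Enroll = 5+4+8 = 17; finish at 17 weeks.
The longest path through Baseline is only 12 weeks, so Baseline has float 5.
No other chain overtakes it, so the finish is 17 weeks.

17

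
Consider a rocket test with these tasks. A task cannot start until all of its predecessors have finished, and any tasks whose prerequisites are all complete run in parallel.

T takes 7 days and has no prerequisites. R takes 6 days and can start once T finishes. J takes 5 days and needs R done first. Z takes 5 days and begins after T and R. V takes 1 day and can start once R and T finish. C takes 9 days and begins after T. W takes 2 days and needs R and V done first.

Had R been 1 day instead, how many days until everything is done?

Critical path before the change: T→R→J = 7+6+5 = 18 giving 18 days.
Since R is critical, the -5 change carries straight to that chain (now 13 days).
The binding chain switches to T→C = 7+9 = 16; finish 16 days.

16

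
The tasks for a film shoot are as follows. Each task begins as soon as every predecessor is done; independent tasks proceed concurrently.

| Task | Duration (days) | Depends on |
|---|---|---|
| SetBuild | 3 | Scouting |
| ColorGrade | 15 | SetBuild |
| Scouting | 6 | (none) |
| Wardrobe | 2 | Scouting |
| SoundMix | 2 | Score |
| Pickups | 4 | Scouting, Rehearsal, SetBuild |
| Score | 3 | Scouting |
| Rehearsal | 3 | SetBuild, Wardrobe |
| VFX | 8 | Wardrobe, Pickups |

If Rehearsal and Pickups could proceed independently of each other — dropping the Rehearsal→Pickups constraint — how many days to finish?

Original critical path: Scouting→SetBuild→Rehearsal→Pickups→VFX = 6+3+3+4+8 = 24 ⇒ 24 days.
Without Rehearsal→Pickups, Pickups's earliest start moves from 12 to 9.
New critical path: Scouting→SetBuild→ColorGrade = 6+3+15 = 24 ⇒ 24 days.

24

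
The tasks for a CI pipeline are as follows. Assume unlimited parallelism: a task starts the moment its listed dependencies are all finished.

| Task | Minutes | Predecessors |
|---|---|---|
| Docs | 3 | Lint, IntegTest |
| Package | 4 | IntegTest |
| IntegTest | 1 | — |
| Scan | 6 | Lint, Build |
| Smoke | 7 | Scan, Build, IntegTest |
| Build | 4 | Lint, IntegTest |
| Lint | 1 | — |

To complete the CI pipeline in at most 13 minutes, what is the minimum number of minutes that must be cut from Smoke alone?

5

Current finish: 18 minutes; target: 13.
Smoke is on every critical path, so each minute cut from Smoke cuts the finish by one (this holds down to a finish of 12).
Need 18 − 13 = 5 minutes off Smoke → Smoke becomes 2 minutes, finish becomes 13.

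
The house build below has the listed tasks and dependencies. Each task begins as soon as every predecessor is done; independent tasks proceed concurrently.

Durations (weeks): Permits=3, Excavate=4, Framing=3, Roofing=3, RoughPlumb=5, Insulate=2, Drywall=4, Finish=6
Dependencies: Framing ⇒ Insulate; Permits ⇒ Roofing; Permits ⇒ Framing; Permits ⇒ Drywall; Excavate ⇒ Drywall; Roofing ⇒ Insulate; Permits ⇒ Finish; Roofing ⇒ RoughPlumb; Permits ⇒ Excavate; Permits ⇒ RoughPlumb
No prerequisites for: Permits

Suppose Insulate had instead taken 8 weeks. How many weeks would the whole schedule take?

14

Actual critical path: Permits→Excavate→Drywall = 3+4+4 = 11 ⇒ 11 weeks.
Insulate is off the critical path — its longest chain is 8 weeks, giving 3 of slack.
Now Permits→Framing→Insulate = 3+3+8 = 14 is longest, so the finish becomes 14 weeks.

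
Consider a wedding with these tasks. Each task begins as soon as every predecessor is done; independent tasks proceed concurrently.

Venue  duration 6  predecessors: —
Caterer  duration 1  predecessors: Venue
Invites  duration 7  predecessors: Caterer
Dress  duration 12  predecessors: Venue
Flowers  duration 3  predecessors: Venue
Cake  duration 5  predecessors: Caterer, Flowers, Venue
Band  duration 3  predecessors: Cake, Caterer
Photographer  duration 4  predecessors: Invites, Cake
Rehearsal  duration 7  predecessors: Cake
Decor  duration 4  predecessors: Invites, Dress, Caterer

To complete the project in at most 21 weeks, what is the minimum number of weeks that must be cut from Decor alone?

1

Current finish: 22 weeks; target: 21.
Decor is on every critical path, so each week cut from Decor cuts the finish by one (this holds down to a finish of 21).
Need 22 − 21 = 1 week off Decor → Decor becomes 3 weeks, finish becomes 21.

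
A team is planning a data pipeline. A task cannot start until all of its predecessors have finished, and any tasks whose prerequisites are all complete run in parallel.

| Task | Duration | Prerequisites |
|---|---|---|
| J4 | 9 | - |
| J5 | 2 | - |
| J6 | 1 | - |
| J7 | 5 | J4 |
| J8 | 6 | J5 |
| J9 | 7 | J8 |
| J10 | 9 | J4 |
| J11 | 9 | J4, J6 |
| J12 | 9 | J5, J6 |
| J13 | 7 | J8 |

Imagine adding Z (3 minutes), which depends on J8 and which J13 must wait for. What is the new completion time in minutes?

18

Originally the plan takes 18 minutes.
With Z inserted, J13 now waits for max(J8, Z).
New critical path: J4→J10 = 9+9 = 18 ⇒ 18 minutes.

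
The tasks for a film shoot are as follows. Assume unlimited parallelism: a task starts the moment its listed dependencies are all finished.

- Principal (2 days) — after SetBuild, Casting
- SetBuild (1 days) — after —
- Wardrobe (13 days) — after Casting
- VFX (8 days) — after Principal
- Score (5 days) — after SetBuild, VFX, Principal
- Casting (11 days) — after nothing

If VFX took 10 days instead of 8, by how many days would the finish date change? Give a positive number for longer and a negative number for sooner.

The binding path is Casting→Principal→VFX→Score = 11+2+8+5 = 26; finish at 26 days.
VFX lies on that path, so at 10 days the path becomes 28 days.
The critical path is still Casting→Principal→VFX→Score; finish is now 28 days.
Change in finish: 28 − 26 = +2 days.

2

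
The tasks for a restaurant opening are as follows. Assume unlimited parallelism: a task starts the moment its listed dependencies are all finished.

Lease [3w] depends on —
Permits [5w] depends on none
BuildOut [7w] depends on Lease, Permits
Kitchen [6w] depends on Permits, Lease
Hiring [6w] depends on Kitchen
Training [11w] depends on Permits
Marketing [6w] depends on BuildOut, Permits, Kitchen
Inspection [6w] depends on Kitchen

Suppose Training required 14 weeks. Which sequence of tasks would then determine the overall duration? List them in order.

Permits, Training

As given, the longest chain is Permits→BuildOut→Marketing = 5+7+6 = 18, so the finish is 18 weeks.
The longest path through Training is only 16 weeks, so Training has float 2.
New critical path: Permits→Training = 5+14 = 19 ⇒ 19 weeks.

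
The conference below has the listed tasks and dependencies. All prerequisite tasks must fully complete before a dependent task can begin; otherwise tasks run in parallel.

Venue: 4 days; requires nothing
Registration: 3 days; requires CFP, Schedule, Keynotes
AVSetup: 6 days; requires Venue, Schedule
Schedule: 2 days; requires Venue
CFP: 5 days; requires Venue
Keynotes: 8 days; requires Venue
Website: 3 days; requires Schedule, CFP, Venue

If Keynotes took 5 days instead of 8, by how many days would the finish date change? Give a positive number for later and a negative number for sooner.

Baseline: Venue→Keynotes→Registration = 4+8+3 = 15 → 15 days.
Keynotes lies on that path, so at 5 days the path becomes 12 days.
New critical path: Venue→CFP→Website = 4+5+3 = 12 ⇒ 12 days.
Change in finish: 12 − 15 = -3 days.

-3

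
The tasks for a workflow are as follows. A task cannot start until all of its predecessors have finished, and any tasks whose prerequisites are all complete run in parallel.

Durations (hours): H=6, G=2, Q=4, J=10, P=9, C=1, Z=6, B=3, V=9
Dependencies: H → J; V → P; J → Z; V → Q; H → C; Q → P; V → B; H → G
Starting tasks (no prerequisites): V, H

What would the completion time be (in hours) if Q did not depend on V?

22

Before: longest chain V→Q→P = 9+4+9 = 22, finish 22.
Without V→Q, Q's earliest start moves from 9 to 0.
New critical path: H→J→Z = 6+10+6 = 22 ⇒ 22 hours.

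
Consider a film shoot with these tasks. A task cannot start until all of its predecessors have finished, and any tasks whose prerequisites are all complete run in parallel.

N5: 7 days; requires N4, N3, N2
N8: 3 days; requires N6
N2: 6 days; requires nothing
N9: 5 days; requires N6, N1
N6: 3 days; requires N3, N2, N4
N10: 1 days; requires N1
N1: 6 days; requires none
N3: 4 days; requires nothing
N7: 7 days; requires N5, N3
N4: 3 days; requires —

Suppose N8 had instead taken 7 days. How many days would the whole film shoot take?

20

As given, the longest chain is N2→N5→N7 = 6+7+7 = 20, so the finish is 20 days.
N8 has 8 days of float (longest path through it is 12).
The critical path is still N2→N5→N7; finish is now 20 days.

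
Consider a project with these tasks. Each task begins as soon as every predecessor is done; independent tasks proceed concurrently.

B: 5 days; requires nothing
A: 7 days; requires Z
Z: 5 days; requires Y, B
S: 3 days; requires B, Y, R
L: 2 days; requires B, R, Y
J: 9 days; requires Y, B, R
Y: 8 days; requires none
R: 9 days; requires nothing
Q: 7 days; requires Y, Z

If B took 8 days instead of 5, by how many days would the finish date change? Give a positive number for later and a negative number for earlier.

0

Actual critical path: Y→Z→A = 8+5+7 = 20 ⇒ 20 days.
B has 3 days of float (longest path through it is 17).
The critical path is still Y→Z→A; finish is now 20 days.
Change in finish: 20 − 20 = +0 days.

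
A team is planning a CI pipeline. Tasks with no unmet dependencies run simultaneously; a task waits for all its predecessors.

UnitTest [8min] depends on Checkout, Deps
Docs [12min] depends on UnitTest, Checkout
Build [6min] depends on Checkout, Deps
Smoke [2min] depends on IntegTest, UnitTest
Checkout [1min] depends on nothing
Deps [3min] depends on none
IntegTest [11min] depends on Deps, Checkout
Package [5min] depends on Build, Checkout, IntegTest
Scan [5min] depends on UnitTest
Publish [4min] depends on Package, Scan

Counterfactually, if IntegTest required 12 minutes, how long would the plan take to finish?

24

Baseline: Deps→IntegTest→Package→Publish = 3+11+5+4 = 23 → 23 minutes.
IntegTest is on the critical path; changing it to 12 makes that path 24 minutes.
The critical path is still Deps→IntegTest→Package→Publish; finish is now 24 minutes.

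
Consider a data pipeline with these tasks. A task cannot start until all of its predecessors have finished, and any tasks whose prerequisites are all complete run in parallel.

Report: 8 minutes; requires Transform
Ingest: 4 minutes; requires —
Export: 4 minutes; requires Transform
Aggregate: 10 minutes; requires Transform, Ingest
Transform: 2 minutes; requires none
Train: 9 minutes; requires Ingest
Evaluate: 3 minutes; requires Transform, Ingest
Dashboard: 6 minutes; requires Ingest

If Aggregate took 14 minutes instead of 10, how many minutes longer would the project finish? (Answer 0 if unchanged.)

4

The binding path is Ingest→Aggregate = 4+10 = 14; finish at 14 minutes.
Aggregate is on the critical path; changing it to 14 makes that path 18 minutes.
No other chain overtakes it, so the finish is 18 minutes.
Change in finish: 18 − 14 = +4 minutes.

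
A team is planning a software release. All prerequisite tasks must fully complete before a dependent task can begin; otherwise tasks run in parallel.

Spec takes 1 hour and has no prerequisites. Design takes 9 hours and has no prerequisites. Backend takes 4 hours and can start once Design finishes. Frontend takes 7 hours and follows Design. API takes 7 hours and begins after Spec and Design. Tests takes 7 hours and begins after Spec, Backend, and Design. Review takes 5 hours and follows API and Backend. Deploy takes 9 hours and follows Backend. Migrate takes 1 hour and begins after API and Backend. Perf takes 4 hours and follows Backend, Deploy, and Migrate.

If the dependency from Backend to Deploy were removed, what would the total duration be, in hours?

Before: longest chain Design→Backend→Deploy→Perf = 9+4+9+4 = 26, finish 26.
Without Backend→Deploy, Deploy's earliest start moves from 13 to 0.
The longest chain is now Design→API→Review = 9+7+5 = 21, so the plan takes 21 hours.

21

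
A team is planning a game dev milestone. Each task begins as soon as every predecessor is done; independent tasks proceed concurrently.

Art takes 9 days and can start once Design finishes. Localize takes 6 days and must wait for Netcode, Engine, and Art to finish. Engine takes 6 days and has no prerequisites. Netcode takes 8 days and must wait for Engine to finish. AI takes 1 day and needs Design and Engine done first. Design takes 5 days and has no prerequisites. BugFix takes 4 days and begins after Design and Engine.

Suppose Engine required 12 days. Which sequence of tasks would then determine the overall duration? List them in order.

The binding path is Engine→Netcode→Localize = 6+8+6 = 20; finish at 20 days.
Engine is on the critical path; changing it to 12 makes that path 26 days.
That remains the longest chain; total 26 days.

Engine, Netcode, Localize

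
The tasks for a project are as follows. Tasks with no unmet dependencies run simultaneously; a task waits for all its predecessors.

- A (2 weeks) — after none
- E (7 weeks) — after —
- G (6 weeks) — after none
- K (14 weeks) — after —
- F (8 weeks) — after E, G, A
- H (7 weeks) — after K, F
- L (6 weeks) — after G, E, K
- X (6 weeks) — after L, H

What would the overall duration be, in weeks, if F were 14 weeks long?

As given, the longest chain is E→F→H→X = 7+8+7+6 = 28, so the finish is 28 weeks.
F is on the critical path; changing it to 14 makes that path 34 weeks.
No other chain overtakes it, so the finish is 34 weeks.

34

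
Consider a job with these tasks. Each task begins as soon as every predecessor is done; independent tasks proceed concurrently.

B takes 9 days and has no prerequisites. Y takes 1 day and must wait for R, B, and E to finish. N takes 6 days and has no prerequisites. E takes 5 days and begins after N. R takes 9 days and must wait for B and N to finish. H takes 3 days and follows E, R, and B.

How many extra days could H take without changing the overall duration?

0

B→R→H = 9+9+3 = 21 sets the makespan at 21 days.
H finishes as early as 21 and must finish by 21.
Float = 21 − 21 = 0.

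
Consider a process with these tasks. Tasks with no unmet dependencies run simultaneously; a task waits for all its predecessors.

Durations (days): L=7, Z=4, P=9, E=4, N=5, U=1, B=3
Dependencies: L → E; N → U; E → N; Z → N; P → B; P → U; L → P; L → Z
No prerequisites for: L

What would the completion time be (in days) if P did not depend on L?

Before: longest chain L→P→B = 7+9+3 = 19, finish 19.
Without L→P, P's earliest start moves from 7 to 0.
The longest chain is now L→Z→N→U = 7+4+5+1 = 17, so the plan takes 17 days.

17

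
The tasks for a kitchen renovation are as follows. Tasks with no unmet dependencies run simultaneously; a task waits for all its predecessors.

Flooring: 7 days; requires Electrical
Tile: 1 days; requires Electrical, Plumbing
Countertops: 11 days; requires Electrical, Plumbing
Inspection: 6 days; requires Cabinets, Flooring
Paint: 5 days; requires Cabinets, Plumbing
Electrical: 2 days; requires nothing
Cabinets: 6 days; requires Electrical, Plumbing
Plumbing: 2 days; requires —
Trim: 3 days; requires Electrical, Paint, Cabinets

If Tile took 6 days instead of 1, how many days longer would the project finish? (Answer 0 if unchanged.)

As given, the longest chain is Plumbing→Cabinets→Paint→Trim = 2+6+5+3 = 16, so the finish is 16 days.
Tile has 13 days of float (longest path through it is 3).
That remains the longest chain; total 16 days.
Change in finish: 16 − 16 = +0 days.

0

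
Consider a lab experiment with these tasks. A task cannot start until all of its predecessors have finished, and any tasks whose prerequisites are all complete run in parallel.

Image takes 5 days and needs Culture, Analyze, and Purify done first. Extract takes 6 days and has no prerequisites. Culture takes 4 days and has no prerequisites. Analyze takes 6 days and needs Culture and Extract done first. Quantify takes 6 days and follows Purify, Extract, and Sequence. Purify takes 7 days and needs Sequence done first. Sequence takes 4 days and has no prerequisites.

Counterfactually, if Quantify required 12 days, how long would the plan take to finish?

23

Critical path before the change: Sequence→Purify→Quantify = 4+7+6 = 17 giving 17 days.
Since Quantify is critical, the +6 change carries straight to that chain (now 23 days).
The critical path is still Sequence→Purify→Quantify; finish is now 23 days.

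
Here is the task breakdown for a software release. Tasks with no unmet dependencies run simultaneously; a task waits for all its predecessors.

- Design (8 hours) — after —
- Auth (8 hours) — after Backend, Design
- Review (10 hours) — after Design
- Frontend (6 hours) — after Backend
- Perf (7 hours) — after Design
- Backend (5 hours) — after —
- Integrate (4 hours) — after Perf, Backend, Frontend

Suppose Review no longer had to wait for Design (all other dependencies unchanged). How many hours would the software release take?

Original critical path: Design→Perf→Integrate = 8+7+4 = 19 ⇒ 19 hours.
Without Design→Review, Review's earliest start moves from 8 to 0.
New critical path: Design→Perf→Integrate = 8+7+4 = 19 ⇒ 19 hours.

19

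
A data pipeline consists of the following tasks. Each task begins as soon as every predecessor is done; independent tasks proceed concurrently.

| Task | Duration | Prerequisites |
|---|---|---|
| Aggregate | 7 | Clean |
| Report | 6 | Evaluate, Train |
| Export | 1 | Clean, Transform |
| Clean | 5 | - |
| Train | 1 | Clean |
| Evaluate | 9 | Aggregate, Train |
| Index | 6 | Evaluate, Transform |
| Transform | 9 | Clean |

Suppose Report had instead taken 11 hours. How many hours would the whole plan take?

32

Critical path before the change: Clean→Aggregate→Evaluate→Report = 5+7+9+6 = 27 giving 27 hours.
Report lies on that path, so at 11 hours the path becomes 32 hours.
The critical path is still Clean→Aggregate→Evaluate→Report; finish is now 32 hours.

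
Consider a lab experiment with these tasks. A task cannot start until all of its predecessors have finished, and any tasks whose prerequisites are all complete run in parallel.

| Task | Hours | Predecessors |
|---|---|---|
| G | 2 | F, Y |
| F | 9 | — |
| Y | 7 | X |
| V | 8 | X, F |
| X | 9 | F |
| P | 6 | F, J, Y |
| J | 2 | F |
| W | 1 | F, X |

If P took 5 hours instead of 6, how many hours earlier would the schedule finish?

1

As given, the longest chain is F→X→Y→P = 9+9+7+6 = 31, so the finish is 31 hours.
P lies on that path, so at 5 hours the path becomes 30 hours.
The critical path is still F→X→Y→P; finish is now 30 hours.
Change in finish: 30 − 31 = -1 hours.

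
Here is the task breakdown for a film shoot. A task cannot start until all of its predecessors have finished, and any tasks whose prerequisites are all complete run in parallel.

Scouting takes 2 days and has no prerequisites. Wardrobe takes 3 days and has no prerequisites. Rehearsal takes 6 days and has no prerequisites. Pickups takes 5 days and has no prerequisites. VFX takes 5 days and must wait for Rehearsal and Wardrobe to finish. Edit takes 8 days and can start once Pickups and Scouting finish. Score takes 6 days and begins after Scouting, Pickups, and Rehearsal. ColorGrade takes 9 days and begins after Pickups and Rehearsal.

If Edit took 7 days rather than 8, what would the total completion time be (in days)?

15

Critical path before the change: Rehearsal→ColorGrade = 6+9 = 15 giving 15 days.
Edit has 2 days of float (longest path through it is 13).
That remains the longest chain; total 15 days.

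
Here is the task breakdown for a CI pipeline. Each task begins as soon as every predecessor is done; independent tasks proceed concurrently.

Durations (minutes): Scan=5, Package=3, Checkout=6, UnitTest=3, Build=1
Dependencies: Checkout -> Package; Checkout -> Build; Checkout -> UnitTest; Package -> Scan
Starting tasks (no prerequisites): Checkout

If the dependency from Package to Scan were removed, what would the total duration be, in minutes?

With the dependency in place, Checkout→Package→Scan = 6+3+5 = 14 sets the finish at 14 minutes.
Without Package→Scan, Scan's earliest start moves from 9 to 0.
New critical path: Checkout→UnitTest = 6+3 = 9 ⇒ 9 minutes.

9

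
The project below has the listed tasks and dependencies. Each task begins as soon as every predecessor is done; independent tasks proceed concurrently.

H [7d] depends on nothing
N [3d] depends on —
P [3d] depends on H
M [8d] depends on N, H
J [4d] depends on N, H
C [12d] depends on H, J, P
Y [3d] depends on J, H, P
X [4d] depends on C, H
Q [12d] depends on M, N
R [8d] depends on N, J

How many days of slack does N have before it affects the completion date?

4

Critical path: H→M→Q = 7+8+12 = 27, so the finish is 27 days.
The longest chain containing N totals 23 days.
Float = 27 − 23 = 4.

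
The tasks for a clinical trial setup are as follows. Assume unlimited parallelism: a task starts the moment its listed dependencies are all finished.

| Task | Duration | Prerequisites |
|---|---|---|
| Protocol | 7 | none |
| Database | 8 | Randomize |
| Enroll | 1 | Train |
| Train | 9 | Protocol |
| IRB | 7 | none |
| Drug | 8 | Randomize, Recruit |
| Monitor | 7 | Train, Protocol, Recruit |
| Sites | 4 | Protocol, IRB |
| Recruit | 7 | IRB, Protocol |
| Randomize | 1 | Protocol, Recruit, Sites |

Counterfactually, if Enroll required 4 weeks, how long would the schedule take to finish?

23

The binding path is Protocol→Recruit→Randomize→Drug = 7+7+1+8 = 23; finish at 23 weeks.
Enroll has 6 weeks of float (longest path through it is 17).
That remains the longest chain; total 23 weeks.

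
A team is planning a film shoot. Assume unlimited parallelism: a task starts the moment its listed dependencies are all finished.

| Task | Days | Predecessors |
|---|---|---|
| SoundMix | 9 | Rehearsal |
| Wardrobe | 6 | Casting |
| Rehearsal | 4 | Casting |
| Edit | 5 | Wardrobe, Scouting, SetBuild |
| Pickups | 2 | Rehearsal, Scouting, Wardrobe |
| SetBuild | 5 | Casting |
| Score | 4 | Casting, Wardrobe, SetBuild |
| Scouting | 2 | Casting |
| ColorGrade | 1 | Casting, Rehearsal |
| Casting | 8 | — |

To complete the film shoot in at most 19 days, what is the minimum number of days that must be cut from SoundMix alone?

2

Current finish: 21 days; target: 19.
SoundMix is on every critical path, so each day cut from SoundMix cuts the finish by one (this holds down to a finish of 19).
Need 21 − 19 = 2 days off SoundMix → SoundMix becomes 7 days, finish becomes 19.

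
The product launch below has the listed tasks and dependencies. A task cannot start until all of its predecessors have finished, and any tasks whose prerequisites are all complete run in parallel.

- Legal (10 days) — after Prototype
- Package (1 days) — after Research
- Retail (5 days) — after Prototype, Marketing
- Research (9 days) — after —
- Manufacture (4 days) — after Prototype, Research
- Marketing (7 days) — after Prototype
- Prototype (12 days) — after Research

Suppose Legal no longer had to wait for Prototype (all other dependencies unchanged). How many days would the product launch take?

33

With the dependency in place, Research→Prototype→Marketing→Retail = 9+12+7+5 = 33 sets the finish at 33 days.
Without Prototype→Legal, Legal's earliest start moves from 21 to 0.
New critical path: Research→Prototype→Marketing→Retail = 9+12+7+5 = 33 ⇒ 33 days.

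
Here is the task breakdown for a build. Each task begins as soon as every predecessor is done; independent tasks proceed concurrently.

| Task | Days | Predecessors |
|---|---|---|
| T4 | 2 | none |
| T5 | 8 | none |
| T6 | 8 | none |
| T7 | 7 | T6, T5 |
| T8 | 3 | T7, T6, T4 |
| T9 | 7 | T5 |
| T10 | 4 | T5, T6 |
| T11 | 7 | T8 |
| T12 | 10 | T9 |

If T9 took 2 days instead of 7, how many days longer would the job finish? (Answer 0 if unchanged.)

0

Critical path before the change: T5→T9→T12 = 8+7+10 = 25 giving 25 days.
T9 is on the critical path; changing it to 2 makes that path 20 days.
Now T5→T7→T8→T11 = 8+7+3+7 = 25 is longest, so the finish becomes 25 days.
Change in finish: 25 − 25 = +0 days.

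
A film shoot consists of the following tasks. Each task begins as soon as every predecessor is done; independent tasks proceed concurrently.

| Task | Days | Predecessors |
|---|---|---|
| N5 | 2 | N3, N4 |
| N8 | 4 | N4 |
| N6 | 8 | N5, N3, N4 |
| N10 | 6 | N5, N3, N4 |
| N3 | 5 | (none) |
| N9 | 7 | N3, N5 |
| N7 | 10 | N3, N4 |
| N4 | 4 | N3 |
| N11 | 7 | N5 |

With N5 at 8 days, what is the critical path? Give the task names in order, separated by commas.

N3, N4, N5, N6

Critical path before the change: N3→N4→N5→N6 = 5+4+2+8 = 19 giving 19 days.
N5 is on the critical path; changing it to 8 makes that path 25 days.
The critical path is still N3→N4→N5→N6; finish is now 25 days.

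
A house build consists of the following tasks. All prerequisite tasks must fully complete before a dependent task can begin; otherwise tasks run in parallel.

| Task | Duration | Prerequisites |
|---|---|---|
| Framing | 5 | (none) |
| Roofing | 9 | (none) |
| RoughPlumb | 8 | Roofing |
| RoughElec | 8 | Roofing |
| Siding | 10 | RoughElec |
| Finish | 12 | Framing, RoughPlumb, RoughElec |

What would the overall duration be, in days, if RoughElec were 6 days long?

The binding path is Roofing→RoughElec→Finish = 9+8+12 = 29; finish at 29 days.
RoughElec lies on that path, so at 6 days the path becomes 27 days.
New critical path: Roofing→RoughPlumb→Finish = 9+8+12 = 29 ⇒ 29 days.

29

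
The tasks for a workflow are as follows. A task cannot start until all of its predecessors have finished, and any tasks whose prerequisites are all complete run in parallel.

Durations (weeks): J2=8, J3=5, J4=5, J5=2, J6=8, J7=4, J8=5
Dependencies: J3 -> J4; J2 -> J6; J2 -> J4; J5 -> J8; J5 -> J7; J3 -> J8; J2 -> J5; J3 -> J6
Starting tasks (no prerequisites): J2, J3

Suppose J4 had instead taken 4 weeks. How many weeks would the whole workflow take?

16

As given, the longest chain is J2→J6 = 8+8 = 16, so the finish is 16 weeks.
J4 is off the critical path — its longest chain is 13 weeks, giving 3 of slack.
That remains the longest chain; total 16 weeks.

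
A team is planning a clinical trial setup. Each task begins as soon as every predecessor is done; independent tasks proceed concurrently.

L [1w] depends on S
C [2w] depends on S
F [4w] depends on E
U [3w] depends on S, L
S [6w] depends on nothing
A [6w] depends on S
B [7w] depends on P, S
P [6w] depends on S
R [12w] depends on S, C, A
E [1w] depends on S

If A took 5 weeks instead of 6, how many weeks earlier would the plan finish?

Actual critical path: S→A→R = 6+6+12 = 24 ⇒ 24 weeks.
Since A is critical, the -1 change carries straight to that chain (now 23 weeks).
That remains the longest chain; total 23 weeks.
Change in finish: 23 − 24 = -1 weeks.

1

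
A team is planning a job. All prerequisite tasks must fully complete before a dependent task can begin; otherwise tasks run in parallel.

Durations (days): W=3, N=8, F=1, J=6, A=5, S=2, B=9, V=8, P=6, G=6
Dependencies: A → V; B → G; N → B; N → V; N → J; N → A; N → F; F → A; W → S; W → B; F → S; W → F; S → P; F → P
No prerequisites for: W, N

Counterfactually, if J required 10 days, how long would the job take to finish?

Critical path before the change: N→B→G = 8+9+6 = 23 giving 23 days.
J has 9 days of float (longest path through it is 14).
No other chain overtakes it, so the finish is 23 days.

23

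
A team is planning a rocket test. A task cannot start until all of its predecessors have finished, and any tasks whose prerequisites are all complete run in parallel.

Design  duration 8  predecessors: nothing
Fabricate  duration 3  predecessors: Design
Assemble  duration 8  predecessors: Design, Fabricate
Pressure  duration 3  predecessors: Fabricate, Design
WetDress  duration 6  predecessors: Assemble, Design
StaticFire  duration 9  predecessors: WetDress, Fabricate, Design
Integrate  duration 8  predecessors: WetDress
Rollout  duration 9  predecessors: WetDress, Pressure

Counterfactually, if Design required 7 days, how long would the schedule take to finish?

Baseline: Design→Fabricate→Assemble→WetDress→StaticFire = 8+3+8+6+9 = 34 → 34 days.
Since Design is critical, the -1 change carries straight to that chain (now 33 days).
That remains the longest chain; total 33 days.

33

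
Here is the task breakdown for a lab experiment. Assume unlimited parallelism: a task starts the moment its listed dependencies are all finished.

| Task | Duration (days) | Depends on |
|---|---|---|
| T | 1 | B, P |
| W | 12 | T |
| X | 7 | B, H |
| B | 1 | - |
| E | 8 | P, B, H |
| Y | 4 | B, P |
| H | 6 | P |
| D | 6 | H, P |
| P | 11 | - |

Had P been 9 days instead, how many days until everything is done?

The binding path is P→H→E = 11+6+8 = 25; finish at 25 days.
P is on the critical path; changing it to 9 makes that path 23 days.
The critical path is still P→H→E; finish is now 23 days.

23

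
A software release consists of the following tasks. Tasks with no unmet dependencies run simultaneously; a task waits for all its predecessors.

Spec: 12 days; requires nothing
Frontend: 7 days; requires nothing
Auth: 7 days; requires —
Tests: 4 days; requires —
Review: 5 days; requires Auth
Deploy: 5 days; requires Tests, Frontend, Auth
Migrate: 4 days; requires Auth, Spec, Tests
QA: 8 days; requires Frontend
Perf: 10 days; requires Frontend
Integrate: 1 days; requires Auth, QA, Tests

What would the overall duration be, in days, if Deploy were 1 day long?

17

Baseline: Frontend→Perf = 7+10 = 17 → 17 days.
Deploy is off the critical path — its longest chain is 12 days, giving 5 of slack.
No other chain overtakes it, so the finish is 17 days.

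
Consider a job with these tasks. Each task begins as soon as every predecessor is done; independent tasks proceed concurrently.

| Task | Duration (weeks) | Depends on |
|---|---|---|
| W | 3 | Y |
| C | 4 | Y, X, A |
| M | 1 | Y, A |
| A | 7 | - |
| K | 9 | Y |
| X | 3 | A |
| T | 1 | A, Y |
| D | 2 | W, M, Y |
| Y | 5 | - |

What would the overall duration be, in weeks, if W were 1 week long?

Actual critical path: Y→K = 5+9 = 14 ⇒ 14 weeks.
W is off the critical path — its longest chain is 10 weeks, giving 4 of slack.
No other chain overtakes it, so the finish is 14 weeks.

14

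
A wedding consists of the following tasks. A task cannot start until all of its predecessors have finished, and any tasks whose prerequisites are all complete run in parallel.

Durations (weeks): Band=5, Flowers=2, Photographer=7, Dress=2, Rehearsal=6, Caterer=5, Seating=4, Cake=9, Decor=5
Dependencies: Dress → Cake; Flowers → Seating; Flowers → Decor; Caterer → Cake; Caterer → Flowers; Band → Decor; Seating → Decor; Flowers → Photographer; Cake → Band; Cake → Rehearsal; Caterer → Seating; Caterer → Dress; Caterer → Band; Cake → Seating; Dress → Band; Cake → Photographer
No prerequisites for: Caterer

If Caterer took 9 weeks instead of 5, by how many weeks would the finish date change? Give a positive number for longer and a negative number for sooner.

4

The binding path is Caterer→Dress→Cake→Band→Decor = 5+2+9+5+5 = 26; finish at 26 weeks.
Caterer is on the critical path; changing it to 9 makes that path 30 weeks.
That remains the longest chain; total 30 weeks.
Change in finish: 30 − 26 = +4 weeks.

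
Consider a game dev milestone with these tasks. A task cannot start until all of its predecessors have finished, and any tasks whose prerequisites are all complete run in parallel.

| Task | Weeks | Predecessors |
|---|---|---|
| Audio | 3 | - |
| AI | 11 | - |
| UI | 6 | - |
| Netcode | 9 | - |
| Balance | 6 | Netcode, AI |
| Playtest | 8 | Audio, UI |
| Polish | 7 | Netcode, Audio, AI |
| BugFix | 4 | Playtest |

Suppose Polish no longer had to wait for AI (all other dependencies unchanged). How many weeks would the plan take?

18

With the dependency in place, AI→Polish = 11+7 = 18 sets the finish at 18 weeks.
Without AI→Polish, Polish's earliest start moves from 11 to 9.
After: UI→Playtest→BugFix = 6+8+4 = 18 → 18 weeks.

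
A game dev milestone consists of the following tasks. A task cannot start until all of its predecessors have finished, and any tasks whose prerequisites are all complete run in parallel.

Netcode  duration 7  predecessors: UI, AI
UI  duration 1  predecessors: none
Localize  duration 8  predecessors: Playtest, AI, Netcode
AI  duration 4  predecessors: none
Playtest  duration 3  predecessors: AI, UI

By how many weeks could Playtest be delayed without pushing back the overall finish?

4

Critical path: AI→Netcode→Localize = 4+7+8 = 19, so the finish is 19 weeks.
The longest chain containing Playtest totals 15 weeks.
Float = 19 − 15 = 4.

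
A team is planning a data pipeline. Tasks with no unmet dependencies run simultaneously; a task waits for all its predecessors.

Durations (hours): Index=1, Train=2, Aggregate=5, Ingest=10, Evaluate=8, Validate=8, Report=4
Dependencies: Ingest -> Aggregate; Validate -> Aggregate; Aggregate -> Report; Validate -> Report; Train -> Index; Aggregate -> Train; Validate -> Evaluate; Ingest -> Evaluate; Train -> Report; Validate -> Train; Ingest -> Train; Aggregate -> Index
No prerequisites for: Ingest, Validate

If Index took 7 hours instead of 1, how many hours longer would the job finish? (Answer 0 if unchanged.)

3

The binding path is Ingest→Aggregate→Train→Report = 10+5+2+4 = 21; finish at 21 hours.
Index has 3 hours of float (longest path through it is 18).
The binding chain switches to Ingest→Aggregate→Train→Index = 10+5+2+7 = 24; finish 24 hours.
Change in finish: 24 − 21 = +3 hours.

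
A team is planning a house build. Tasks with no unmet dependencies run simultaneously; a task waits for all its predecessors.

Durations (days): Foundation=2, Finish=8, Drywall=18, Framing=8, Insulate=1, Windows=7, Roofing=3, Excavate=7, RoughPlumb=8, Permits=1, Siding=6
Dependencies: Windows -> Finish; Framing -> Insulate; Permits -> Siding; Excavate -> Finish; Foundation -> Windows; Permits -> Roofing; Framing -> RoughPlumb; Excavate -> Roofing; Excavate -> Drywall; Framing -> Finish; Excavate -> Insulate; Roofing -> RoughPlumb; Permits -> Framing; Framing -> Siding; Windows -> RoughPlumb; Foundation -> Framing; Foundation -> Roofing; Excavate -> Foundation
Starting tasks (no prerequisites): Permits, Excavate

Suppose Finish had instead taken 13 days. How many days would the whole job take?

Baseline: Excavate→Foundation→Framing→Finish = 7+2+8+8 = 25 → 25 days.
Since Finish is critical, the +5 change carries straight to that chain (now 30 days).
The critical path is still Excavate→Foundation→Framing→Finish; finish is now 30 days.

30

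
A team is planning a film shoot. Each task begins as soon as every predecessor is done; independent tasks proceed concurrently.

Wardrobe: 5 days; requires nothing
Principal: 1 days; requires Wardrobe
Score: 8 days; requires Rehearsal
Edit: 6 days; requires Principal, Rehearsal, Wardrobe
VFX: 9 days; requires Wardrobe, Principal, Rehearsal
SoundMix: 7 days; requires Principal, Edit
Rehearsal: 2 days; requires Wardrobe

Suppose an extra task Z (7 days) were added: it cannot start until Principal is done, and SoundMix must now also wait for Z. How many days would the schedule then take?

Originally the schedule takes 20 days.
With Z inserted, SoundMix now waits for max(Principal, Edit, Z).
New critical path: Wardrobe→Rehearsal→Edit→SoundMix = 5+2+6+7 = 20 ⇒ 20 days.

20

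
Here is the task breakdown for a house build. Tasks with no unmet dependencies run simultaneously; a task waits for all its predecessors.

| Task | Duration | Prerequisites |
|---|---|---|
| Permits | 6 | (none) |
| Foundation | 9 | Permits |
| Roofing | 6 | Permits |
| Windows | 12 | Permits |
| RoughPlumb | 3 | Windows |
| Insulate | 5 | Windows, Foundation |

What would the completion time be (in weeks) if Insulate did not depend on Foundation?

Before: longest chain Permits→Windows→Insulate = 6+12+5 = 23, finish 23.
Dropping Foundation→Insulate doesn't change Insulate's earliest start (18); another predecessor still binds.
After: Permits→Windows→Insulate = 6+12+5 = 23 → 23 weeks.

23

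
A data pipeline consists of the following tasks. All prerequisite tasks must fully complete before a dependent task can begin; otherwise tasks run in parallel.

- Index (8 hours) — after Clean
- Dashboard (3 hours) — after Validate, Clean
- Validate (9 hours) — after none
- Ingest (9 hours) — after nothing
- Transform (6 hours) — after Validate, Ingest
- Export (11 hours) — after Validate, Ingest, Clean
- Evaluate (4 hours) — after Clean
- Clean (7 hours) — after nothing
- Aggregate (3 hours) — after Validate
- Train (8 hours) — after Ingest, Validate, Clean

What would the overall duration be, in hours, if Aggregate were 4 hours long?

20

The binding path is Ingest→Export = 9+11 = 20; finish at 20 hours.
The longest path through Aggregate is only 12 hours, so Aggregate has float 8.
The critical path is still Ingest→Export; finish is now 20 hours.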